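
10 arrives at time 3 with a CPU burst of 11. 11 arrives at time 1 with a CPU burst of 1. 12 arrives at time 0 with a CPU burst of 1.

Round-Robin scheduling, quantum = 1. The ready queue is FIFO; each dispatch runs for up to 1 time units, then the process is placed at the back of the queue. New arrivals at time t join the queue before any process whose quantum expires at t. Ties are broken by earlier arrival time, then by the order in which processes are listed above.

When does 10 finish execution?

14

Gantt: | 12 0-1 | 11 1-2 | idle 2-3 | 10 3-14 |
Completion: 10=14  11=2  12=1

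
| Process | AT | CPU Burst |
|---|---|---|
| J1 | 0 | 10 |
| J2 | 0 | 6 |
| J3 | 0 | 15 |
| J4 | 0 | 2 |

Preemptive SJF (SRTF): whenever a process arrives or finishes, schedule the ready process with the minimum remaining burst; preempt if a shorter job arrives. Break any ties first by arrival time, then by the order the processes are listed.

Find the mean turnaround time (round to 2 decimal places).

15.25

Gantt: | J4 0-2 | J2 2-8 | J1 8-18 | J3 18-33 |
Completion: J1=18  J2=8  J3=33  J4=2
Turnaround times: J1=18, J2=8, J3=33, J4=2
Average turnaround = (18+8+33+2) / 4 = 61/4 = 15.25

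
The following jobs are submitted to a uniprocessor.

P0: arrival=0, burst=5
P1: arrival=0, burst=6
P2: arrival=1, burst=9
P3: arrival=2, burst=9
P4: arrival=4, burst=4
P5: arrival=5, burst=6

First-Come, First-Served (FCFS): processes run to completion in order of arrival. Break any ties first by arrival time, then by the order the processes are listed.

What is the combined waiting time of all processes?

Schedule: | P0 0-5 | P1 5-11 | P2 11-20 | P3 20-29 | P4 29-33 | P5 33-39 |
Completion: P0=5  P1=11  P2=20  P3=29  P4=33  P5=39
Turnaround (C−A): P0=5  P1=11  P2=19  P3=27  P4=29  P5=34
Waiting = turnaround − burst: P0=0, P1=5, P2=10, P3=18, P4=25, P5=28
Total waiting = 0 + 5 + 10 + 18 + 25 + 28 = 86

86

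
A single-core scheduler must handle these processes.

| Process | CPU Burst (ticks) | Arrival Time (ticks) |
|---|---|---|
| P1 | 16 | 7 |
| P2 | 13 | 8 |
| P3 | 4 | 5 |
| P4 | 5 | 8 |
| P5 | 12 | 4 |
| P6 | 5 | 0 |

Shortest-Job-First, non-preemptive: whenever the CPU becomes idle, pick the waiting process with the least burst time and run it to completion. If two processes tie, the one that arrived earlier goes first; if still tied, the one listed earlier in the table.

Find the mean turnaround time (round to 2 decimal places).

19.33

Schedule: | P6 0-5 | P3 5-9 | P4 9-14 | P5 14-26 | P2 26-39 | P1 39-55 |
Completion: P1=55  P2=39  P3=9  P4=14  P5=26  P6=5
Turnaround (C−A): P1=48  P2=31  P3=4  P4=6  P5=22  P6=5
Turnaround times: P1=48, P2=31, P3=4, P4=6, P5=22, P6=5
Average turnaround = (48+31+4+6+22+5) / 6 = 116/6 = 19.33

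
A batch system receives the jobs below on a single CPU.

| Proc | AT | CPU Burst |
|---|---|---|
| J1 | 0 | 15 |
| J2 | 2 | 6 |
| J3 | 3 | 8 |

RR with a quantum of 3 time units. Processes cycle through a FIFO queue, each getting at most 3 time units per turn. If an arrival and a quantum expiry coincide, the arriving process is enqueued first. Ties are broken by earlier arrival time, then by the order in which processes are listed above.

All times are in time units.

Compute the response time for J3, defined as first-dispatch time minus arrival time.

3

Timeline: | J1 0-3 | J2 3-6 | J3 6-9 | J1 9-12 | J2 12-15 | J3 15-18 | J1 18-21 | J3 21-23 | J1 23-29 |
Completion: J1=29  J2=15  J3=23
Turnaround (C−A): J1=29  J2=13  J3=20
Response(J3) = first start − arrival = 6 − 3 = 3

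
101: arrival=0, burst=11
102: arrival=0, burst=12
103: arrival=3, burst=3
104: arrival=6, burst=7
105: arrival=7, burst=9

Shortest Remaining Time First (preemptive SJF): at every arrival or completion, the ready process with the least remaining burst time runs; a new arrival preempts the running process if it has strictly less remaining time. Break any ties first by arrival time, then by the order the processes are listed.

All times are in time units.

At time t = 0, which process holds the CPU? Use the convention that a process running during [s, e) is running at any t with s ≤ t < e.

101

Timeline: | 101 0-3 | 103 3-6 | 104 6-13 | 101 13-21 | 105 21-30 | 102 30-42 |
Completion: 101=21  102=42  103=6  104=13  105=30
Turnaround (C−A): 101=21  102=42  103=3  104=7  105=23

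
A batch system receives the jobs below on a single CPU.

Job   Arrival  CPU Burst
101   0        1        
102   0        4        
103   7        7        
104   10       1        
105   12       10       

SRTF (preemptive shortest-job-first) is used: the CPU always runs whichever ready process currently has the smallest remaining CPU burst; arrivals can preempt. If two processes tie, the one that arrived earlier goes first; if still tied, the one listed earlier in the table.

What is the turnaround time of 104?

1

Schedule: | 101 0-1 | 102 1-5 | idle 5-7 | 103 7-10 | 104 10-11 | 103 11-15 | 105 15-25 |
Completion: 101=1  102=5  103=15  104=11  105=25
Turnaround (C−A): 101=1  102=5  103=8  104=1  105=13
Turnaround(104) = completion − arrival = 11 − 10 = 1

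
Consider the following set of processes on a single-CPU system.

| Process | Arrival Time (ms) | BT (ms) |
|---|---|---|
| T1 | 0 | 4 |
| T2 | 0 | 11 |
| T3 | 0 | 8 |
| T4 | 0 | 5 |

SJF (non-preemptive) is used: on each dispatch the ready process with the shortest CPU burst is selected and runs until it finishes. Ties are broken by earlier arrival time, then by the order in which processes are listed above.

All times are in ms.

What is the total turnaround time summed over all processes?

Schedule: | T1 0-4 | T4 4-9 | T3 9-17 | T2 17-28 |
Completion: T1=4  T2=28  T3=17  T4=9
Turnaround (C−A): T1=4  T2=28  T3=17  T4=9
Turnaround = completion − arrival: T1=4, T2=28, T3=17, T4=9
Total turnaround = 4 + 28 + 17 + 9 = 58

58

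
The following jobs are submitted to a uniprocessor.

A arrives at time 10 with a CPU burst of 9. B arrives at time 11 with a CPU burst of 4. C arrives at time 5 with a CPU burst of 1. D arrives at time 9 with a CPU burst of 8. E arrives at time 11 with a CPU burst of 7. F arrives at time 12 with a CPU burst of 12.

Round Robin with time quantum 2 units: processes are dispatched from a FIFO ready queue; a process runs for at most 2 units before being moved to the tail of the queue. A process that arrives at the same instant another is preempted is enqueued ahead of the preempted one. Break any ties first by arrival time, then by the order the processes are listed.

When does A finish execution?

Gantt: | idle 0-5 | C 5-6 | idle 6-9 | D 9-11 | A 11-13 | B 13-15 | E 15-17 | D 17-19 | F 19-21 | A 21-23 | B 23-25 | E 25-27 | D 27-29 | F 29-31 | A 31-33 | E 33-35 | D 35-37 | F 37-39 | A 39-41 | E 41-42 | F 42-44 | A 44-45 | F 45-49 |
Completion: A=45  B=25  C=6  D=37  E=42  F=49
Turnaround (C−A): A=35  B=14  C=1  D=28  E=31  F=37

45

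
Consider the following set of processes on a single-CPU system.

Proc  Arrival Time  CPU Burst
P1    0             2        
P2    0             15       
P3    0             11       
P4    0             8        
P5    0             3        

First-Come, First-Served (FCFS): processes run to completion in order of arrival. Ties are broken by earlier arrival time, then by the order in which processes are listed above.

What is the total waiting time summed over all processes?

83

Schedule: | P1 0-2 | P2 2-17 | P3 17-28 | P4 28-36 | P5 36-39 |
Completion: P1=2  P2=17  P3=28  P4=36  P5=39
Turnaround (C−A): P1=2  P2=17  P3=28  P4=36  P5=39
Waiting = turnaround − burst: P1=0, P2=2, P3=17, P4=28, P5=36
Total waiting = 0 + 2 + 17 + 28 + 36 = 83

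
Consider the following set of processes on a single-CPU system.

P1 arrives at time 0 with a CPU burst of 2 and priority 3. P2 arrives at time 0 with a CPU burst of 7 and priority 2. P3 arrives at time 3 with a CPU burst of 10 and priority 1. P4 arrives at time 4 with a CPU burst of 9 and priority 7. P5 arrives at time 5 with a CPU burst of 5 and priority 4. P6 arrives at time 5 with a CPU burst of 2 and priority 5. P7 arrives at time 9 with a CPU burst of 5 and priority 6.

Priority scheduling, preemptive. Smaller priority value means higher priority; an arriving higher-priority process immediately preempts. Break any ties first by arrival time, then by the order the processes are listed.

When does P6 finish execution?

26

Gantt: | P2 0-3 | P3 3-13 | P2 13-17 | P1 17-19 | P5 19-24 | P6 24-26 | P7 26-31 | P4 31-40 |
Completion: P1=19  P2=17  P3=13  P4=40  P5=24  P6=26  P7=31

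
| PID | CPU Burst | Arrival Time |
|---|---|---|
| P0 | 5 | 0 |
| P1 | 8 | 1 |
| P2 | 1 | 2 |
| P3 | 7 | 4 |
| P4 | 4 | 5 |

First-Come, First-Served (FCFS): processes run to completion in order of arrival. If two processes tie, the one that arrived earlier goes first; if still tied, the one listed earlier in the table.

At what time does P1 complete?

13

Gantt: | P0 0-5 | P1 5-13 | P2 13-14 | P3 14-21 | P4 21-25 |
Completion: P0=5  P1=13  P2=14  P3=21  P4=25
Turnaround (C−A): P0=5  P1=12  P2=12  P3=17  P4=20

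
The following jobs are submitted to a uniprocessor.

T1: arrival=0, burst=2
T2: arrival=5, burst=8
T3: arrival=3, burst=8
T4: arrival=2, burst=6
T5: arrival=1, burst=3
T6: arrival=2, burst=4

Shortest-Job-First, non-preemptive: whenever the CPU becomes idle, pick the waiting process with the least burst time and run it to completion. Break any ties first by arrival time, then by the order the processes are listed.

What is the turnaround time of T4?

Schedule: | T1 0-2 | T5 2-5 | T6 5-9 | T4 9-15 | T3 15-23 | T2 23-31 |
Completion: T1=2  T2=31  T3=23  T4=15  T5=5  T6=9
Turnaround(T4) = completion − arrival = 15 − 2 = 13

13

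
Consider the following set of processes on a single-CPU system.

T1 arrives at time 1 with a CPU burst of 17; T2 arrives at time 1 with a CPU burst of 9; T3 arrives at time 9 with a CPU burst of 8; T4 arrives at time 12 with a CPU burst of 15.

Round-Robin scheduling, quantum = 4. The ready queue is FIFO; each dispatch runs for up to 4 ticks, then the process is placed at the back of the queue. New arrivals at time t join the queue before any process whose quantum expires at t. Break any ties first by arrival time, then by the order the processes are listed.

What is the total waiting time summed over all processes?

Gantt: | idle 0-1 | T1 1-5 | T2 5-9 | T1 9-13 | T3 13-17 | T2 17-21 | T4 21-25 | T1 25-29 | T3 29-33 | T2 33-34 | T4 34-38 | T1 38-42 | T4 42-46 | T1 46-47 | T4 47-50 |
Completion: T1=47  T2=34  T3=33  T4=50
Turnaround (C−A): T1=46  T2=33  T3=24  T4=38
Waiting = turnaround − burst: T1=29, T2=24, T3=16, T4=23
Total waiting = 29 + 24 + 16 + 23 = 92

92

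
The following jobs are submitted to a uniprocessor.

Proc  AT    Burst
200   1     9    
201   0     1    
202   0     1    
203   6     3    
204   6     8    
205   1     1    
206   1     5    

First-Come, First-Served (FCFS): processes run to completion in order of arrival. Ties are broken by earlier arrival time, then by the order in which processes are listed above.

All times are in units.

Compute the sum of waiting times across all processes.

Schedule: | 201 0-1 | 202 1-2 | 200 2-11 | 205 11-12 | 206 12-17 | 203 17-20 | 204 20-28 |
Completion: 200=11  201=1  202=2  203=20  204=28  205=12  206=17
Turnaround (C−A): 200=10  201=1  202=2  203=14  204=22  205=11  206=16
Waiting = turnaround − burst: 200=1, 201=0, 202=1, 203=11, 204=14, 205=10, 206=11
Total waiting = 1 + 0 + 1 + 11 + 14 + 10 + 11 = 48

48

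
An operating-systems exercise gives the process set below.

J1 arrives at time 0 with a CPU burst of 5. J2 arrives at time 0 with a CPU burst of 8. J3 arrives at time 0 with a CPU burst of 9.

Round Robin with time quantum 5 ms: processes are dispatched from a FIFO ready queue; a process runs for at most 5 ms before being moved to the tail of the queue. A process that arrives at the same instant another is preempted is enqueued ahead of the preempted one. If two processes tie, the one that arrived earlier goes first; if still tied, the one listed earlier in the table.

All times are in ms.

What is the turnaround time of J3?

Schedule: | J1 0-5 | J2 5-10 | J3 10-15 | J2 15-18 | J3 18-22 |
Completion: J1=5  J2=18  J3=22
Turnaround (C−A): J1=5  J2=18  J3=22
Turnaround(J3) = completion − arrival = 22 − 0 = 22

22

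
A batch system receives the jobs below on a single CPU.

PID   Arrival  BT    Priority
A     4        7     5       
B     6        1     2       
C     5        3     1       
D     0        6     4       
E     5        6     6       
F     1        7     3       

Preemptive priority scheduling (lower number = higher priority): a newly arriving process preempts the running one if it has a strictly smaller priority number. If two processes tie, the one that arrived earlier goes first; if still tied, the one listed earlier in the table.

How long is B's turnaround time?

3

Timeline: | D 0-1 | F 1-5 | C 5-8 | B 8-9 | F 9-12 | D 12-17 | A 17-24 | E 24-30 |
Completion: A=24  B=9  C=8  D=17  E=30  F=12
Turnaround (C−A): A=20  B=3  C=3  D=17  E=25  F=11
Turnaround(B) = completion − arrival = 9 − 6 = 3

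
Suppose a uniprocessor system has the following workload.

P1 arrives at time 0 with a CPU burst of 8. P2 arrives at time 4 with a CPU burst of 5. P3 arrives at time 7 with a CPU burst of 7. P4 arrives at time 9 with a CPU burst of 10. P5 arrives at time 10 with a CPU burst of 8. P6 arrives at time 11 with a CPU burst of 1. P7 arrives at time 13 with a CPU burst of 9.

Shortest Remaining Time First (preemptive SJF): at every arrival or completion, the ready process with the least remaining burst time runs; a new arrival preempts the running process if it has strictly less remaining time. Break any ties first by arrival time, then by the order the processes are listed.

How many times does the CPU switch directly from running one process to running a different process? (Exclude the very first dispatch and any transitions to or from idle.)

7

Schedule: | P1 0-8 | P2 8-11 | P6 11-12 | P2 12-14 | P3 14-21 | P5 21-29 | P7 29-38 | P4 38-48 |
Completion: P1=8  P2=14  P3=21  P4=48  P5=29  P6=12  P7=38
Turnaround (C−A): P1=8  P2=10  P3=14  P4=39  P5=19  P6=1  P7=25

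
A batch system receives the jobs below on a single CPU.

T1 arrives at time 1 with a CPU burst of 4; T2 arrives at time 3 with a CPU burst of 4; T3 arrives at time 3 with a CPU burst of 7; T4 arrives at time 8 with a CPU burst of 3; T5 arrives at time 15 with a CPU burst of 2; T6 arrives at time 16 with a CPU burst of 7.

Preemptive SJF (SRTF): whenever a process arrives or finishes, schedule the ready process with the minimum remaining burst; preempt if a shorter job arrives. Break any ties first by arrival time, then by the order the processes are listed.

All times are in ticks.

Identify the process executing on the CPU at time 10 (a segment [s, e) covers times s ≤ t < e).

Timeline: | idle 0-1 | T1 1-5 | T2 5-9 | T4 9-12 | T3 12-15 | T5 15-17 | T3 17-21 | T6 21-28 |
Completion: T1=5  T2=9  T3=21  T4=12  T5=17  T6=28

T4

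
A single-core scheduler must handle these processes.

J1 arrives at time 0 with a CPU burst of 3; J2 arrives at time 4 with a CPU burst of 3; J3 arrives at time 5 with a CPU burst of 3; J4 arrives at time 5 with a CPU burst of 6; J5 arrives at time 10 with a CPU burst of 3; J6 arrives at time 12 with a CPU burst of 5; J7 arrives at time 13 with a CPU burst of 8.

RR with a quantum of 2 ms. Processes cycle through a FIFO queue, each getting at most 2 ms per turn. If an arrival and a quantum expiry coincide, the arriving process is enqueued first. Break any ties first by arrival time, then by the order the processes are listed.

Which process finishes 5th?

Schedule: | J1 0-3 | idle 3-4 | J2 4-6 | J3 6-8 | J4 8-10 | J2 10-11 | J3 11-12 | J5 12-14 | J4 14-16 | J6 16-18 | J7 18-20 | J5 20-21 | J4 21-23 | J6 23-25 | J7 25-27 | J6 27-28 | J7 28-32 |
Completion: J1=3  J2=11  J3=12  J4=23  J5=21  J6=28  J7=32
Turnaround (C−A): J1=3  J2=7  J3=7  J4=18  J5=11  J6=16  J7=19
Finish order: J1 → J2 → J3 → J5 → J4 → J6 → J7

J4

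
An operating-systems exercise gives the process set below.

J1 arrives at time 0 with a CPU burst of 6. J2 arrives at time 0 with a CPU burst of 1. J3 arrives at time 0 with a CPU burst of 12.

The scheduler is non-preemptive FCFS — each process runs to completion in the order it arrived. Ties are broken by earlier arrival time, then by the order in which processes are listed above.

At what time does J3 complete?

19

Gantt: | J1 0-6 | J2 6-7 | J3 7-19 |
Completion: J1=6  J2=7  J3=19
Turnaround (C−A): J1=6  J2=7  J3=19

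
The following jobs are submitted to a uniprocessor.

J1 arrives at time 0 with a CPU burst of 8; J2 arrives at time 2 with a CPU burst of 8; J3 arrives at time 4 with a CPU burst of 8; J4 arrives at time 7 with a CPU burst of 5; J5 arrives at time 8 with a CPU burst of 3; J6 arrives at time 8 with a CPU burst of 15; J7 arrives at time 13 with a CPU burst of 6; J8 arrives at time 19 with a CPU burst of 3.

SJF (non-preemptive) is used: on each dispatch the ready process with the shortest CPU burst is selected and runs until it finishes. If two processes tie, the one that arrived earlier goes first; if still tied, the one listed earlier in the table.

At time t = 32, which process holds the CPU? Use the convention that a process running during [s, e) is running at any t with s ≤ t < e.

J2

Gantt: | J1 0-8 | J5 8-11 | J4 11-16 | J7 16-22 | J8 22-25 | J2 25-33 | J3 33-41 | J6 41-56 |
Completion: J1=8  J2=33  J3=41  J4=16  J5=11  J6=56  J7=22  J8=25
Turnaround (C−A): J1=8  J2=31  J3=37  J4=9  J5=3  J6=48  J7=9  J8=6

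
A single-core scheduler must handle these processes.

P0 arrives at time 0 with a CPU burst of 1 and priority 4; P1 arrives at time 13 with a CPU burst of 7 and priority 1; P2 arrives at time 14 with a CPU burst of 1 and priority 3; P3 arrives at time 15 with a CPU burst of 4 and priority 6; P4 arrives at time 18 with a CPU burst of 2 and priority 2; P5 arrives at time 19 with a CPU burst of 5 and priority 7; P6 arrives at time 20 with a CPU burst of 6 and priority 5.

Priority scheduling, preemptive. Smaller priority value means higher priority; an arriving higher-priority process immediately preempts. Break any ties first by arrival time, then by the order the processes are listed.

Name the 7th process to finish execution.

Schedule: | P0 0-1 | idle 1-13 | P1 13-20 | P4 20-22 | P2 22-23 | P6 23-29 | P3 29-33 | P5 33-38 |
Completion: P0=1  P1=20  P2=23  P3=33  P4=22  P5=38  P6=29
Turnaround (C−A): P0=1  P1=7  P2=9  P3=18  P4=4  P5=19  P6=9
Finish order: P0 → P1 → P4 → P2 → P6 → P3 → P5

P5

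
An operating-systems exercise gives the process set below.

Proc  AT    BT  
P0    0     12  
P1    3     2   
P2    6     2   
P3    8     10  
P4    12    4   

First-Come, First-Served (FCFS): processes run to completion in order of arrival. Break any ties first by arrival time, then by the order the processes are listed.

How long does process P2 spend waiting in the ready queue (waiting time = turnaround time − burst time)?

8

Timeline: | P0 0-12 | P1 12-14 | P2 14-16 | P3 16-26 | P4 26-30 |
Completion: P0=12  P1=14  P2=16  P3=26  P4=30
Turnaround (C−A): P0=12  P1=11  P2=10  P3=18  P4=18
Waiting(P2) = turnaround − burst = 10 − 2 = 8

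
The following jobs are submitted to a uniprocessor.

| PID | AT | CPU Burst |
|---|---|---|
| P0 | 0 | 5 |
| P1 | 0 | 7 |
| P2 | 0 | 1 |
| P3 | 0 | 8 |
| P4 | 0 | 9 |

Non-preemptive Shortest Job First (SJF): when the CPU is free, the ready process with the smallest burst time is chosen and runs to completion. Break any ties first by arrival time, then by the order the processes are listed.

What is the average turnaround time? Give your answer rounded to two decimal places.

Gantt: | P2 0-1 | P0 1-6 | P1 6-13 | P3 13-21 | P4 21-30 |
Completion: P0=6  P1=13  P2=1  P3=21  P4=30
Turnaround times: P0=6, P1=13, P2=1, P3=21, P4=30
Average turnaround = (6+13+1+21+30) / 5 = 71/5 = 14.20

14.20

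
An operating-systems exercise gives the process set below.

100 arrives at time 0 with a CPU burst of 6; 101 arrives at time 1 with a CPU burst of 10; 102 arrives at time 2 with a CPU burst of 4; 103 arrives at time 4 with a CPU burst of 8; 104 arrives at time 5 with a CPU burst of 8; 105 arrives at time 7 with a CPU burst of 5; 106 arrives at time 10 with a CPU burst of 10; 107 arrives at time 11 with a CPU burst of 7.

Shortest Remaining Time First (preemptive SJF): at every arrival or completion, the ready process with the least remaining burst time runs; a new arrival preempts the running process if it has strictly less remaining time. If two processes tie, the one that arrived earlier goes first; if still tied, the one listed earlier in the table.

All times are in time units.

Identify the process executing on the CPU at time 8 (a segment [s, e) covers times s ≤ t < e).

Gantt: | 100 0-6 | 102 6-10 | 105 10-15 | 107 15-22 | 103 22-30 | 104 30-38 | 101 38-48 | 106 48-58 |
Completion: 100=6  101=48  102=10  103=30  104=38  105=15  106=58  107=22
Turnaround (C−A): 100=6  101=47  102=8  103=26  104=33  105=8  106=48  107=11

102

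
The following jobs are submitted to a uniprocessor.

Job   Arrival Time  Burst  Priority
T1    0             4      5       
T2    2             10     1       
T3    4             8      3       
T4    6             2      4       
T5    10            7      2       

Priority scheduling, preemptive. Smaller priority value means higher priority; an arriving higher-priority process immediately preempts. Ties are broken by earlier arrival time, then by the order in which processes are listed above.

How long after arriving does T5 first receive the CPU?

Gantt: | T1 0-2 | T2 2-12 | T5 12-19 | T3 19-27 | T4 27-29 | T1 29-31 |
Completion: T1=31  T2=12  T3=27  T4=29  T5=19
Turnaround (C−A): T1=31  T2=10  T3=23  T4=23  T5=9
Response(T5) = first start − arrival = 12 − 10 = 2

2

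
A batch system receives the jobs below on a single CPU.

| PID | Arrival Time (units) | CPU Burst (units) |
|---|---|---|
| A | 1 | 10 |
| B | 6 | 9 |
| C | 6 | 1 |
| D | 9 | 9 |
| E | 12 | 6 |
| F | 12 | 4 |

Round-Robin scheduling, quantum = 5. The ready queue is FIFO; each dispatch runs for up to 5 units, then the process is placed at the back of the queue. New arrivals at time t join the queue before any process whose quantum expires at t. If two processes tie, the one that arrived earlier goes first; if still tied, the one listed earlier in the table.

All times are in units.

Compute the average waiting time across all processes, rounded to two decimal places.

Schedule: | idle 0-1 | A 1-6 | B 6-11 | C 11-12 | A 12-17 | D 17-22 | B 22-26 | E 26-31 | F 31-35 | D 35-39 | E 39-40 |
Completion: A=17  B=26  C=12  D=39  E=40  F=35
Turnaround (C−A): A=16  B=20  C=6  D=30  E=28  F=23
Waiting times: A=6, B=11, C=5, D=21, E=22, F=19
Average waiting = (6+11+5+21+22+19) / 6 = 84/6 = 14.00

14.00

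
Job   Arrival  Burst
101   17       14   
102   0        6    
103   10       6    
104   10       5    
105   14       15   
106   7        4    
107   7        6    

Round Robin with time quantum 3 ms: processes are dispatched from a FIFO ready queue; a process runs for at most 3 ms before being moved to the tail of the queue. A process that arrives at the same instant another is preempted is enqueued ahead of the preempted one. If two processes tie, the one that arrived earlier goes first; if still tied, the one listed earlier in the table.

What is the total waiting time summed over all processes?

Timeline: | 102 0-6 | idle 6-7 | 106 7-10 | 107 10-13 | 103 13-16 | 104 16-19 | 106 19-20 | 107 20-23 | 105 23-26 | 103 26-29 | 101 29-32 | 104 32-34 | 105 34-37 | 101 37-40 | 105 40-43 | 101 43-46 | 105 46-49 | 101 49-52 | 105 52-55 | 101 55-57 |
Completion: 101=57  102=6  103=29  104=34  105=55  106=20  107=23
Waiting = turnaround − burst: 101=26, 102=0, 103=13, 104=19, 105=26, 106=9, 107=10
Total waiting = 26 + 0 + 13 + 19 + 26 + 9 + 10 = 103

103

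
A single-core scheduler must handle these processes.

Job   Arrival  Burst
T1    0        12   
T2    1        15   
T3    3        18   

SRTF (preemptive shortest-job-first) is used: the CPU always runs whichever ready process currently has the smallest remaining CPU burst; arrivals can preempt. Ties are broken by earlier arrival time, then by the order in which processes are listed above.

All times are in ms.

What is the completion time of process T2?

Gantt: | T1 0-12 | T2 12-27 | T3 27-45 |
Completion: T1=12  T2=27  T3=45
Turnaround (C−A): T1=12  T2=26  T3=42

27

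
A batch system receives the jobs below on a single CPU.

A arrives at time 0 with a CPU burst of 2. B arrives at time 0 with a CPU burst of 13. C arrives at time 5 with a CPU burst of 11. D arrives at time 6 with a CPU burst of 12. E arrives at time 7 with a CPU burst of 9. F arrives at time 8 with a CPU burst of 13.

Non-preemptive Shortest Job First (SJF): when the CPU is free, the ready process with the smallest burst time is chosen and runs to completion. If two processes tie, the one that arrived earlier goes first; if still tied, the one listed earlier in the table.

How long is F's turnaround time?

52

Timeline: | A 0-2 | B 2-15 | E 15-24 | C 24-35 | D 35-47 | F 47-60 |
Completion: A=2  B=15  C=35  D=47  E=24  F=60
Turnaround (C−A): A=2  B=15  C=30  D=41  E=17  F=52
Turnaround(F) = completion − arrival = 60 − 8 = 52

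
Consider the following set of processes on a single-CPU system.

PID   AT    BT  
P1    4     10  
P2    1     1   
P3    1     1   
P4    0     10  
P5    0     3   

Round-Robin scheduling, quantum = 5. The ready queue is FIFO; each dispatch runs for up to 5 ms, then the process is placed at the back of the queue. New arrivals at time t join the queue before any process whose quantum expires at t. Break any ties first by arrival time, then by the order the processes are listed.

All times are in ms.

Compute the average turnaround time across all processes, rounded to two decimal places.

Gantt: | P4 0-5 | P5 5-8 | P2 8-9 | P3 9-10 | P1 10-15 | P4 15-20 | P1 20-25 |
Completion: P1=25  P2=9  P3=10  P4=20  P5=8
Turnaround (C−A): P1=21  P2=8  P3=9  P4=20  P5=8
Turnaround times: P1=21, P2=8, P3=9, P4=20, P5=8
Average turnaround = (21+8+9+20+8) / 5 = 66/5 = 13.20

13.20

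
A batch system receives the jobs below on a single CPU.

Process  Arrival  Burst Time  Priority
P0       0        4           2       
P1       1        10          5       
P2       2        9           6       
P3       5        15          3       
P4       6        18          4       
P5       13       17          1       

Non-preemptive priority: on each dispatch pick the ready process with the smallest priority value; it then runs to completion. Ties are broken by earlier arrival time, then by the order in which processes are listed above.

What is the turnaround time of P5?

18

Timeline: | P0 0-4 | P1 4-14 | P5 14-31 | P3 31-46 | P4 46-64 | P2 64-73 |
Completion: P0=4  P1=14  P2=73  P3=46  P4=64  P5=31
Turnaround (C−A): P0=4  P1=13  P2=71  P3=41  P4=58  P5=18
Turnaround(P5) = completion − arrival = 31 − 13 = 18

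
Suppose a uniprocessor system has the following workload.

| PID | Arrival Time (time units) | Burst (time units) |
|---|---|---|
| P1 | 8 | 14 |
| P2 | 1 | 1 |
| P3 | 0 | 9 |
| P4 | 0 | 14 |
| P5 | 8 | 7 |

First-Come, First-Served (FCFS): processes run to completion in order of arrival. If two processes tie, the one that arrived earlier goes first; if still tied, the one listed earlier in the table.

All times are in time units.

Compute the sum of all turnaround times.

Gantt: | P3 0-9 | P4 9-23 | P2 23-24 | P1 24-38 | P5 38-45 |
Completion: P1=38  P2=24  P3=9  P4=23  P5=45
Turnaround (C−A): P1=30  P2=23  P3=9  P4=23  P5=37
Turnaround = completion − arrival: P1=30, P2=23, P3=9, P4=23, P5=37
Total turnaround = 30 + 23 + 9 + 23 + 37 = 122

122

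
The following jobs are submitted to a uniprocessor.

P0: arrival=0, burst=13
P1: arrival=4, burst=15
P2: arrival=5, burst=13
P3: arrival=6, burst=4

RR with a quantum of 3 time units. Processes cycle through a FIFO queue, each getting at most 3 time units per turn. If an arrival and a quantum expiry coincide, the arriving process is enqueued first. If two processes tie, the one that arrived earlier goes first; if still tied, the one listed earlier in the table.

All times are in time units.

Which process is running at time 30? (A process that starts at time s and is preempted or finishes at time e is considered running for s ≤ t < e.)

P1

Schedule: | P0 0-6 | P1 6-9 | P2 9-12 | P3 12-15 | P0 15-18 | P1 18-21 | P2 21-24 | P3 24-25 | P0 25-28 | P1 28-31 | P2 31-34 | P0 34-35 | P1 35-38 | P2 38-41 | P1 41-44 | P2 44-45 |
Completion: P0=35  P1=44  P2=45  P3=25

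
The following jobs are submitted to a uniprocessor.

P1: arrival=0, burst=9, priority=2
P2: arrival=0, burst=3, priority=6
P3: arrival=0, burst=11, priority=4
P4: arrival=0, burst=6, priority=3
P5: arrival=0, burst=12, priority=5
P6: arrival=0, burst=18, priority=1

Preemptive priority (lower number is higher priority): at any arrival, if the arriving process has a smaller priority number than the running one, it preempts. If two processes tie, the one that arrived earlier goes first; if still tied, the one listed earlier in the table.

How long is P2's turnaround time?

59

Schedule: | P6 0-18 | P1 18-27 | P4 27-33 | P3 33-44 | P5 44-56 | P2 56-59 |
Completion: P1=27  P2=59  P3=44  P4=33  P5=56  P6=18
Turnaround(P2) = completion − arrival = 59 − 0 = 59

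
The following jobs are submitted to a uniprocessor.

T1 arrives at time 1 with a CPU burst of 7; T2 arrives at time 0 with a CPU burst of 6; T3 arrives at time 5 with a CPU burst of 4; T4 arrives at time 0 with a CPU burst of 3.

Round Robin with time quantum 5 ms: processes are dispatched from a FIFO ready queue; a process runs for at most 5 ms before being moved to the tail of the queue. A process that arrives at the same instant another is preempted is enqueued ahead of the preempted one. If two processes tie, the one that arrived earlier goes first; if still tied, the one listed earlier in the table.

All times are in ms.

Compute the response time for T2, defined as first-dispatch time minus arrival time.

0

Schedule: | T2 0-5 | T4 5-8 | T1 8-13 | T3 13-17 | T2 17-18 | T1 18-20 |
Completion: T1=20  T2=18  T3=17  T4=8
Response(T2) = first start − arrival = 0 − 0 = 0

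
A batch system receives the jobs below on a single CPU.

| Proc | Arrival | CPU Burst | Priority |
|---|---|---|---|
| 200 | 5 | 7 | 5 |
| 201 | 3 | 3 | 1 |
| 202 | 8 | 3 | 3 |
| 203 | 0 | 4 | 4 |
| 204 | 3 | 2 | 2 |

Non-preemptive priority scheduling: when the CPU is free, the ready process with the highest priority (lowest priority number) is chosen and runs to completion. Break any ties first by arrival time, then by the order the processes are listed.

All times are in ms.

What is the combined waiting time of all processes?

13

Timeline: | 203 0-4 | 201 4-7 | 204 7-9 | 202 9-12 | 200 12-19 |
Completion: 200=19  201=7  202=12  203=4  204=9
Turnaround (C−A): 200=14  201=4  202=4  203=4  204=6
Waiting = turnaround − burst: 200=7, 201=1, 202=1, 203=0, 204=4
Total waiting = 7 + 1 + 1 + 0 + 4 = 13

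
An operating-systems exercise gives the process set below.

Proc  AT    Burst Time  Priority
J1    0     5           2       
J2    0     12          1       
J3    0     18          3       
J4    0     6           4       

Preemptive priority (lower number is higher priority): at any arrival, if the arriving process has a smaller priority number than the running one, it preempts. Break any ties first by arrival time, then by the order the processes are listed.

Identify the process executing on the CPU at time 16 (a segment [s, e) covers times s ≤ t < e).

Schedule: | J2 0-12 | J1 12-17 | J3 17-35 | J4 35-41 |
Completion: J1=17  J2=12  J3=35  J4=41

J1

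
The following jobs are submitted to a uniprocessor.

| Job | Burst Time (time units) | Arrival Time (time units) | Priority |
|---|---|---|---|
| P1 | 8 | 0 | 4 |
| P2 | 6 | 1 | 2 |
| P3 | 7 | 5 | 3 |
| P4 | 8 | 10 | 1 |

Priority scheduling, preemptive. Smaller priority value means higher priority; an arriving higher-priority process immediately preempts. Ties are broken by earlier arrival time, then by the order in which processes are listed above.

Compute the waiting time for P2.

Timeline: | P1 0-1 | P2 1-7 | P3 7-10 | P4 10-18 | P3 18-22 | P1 22-29 |
Completion: P1=29  P2=7  P3=22  P4=18
Waiting(P2) = turnaround − burst = 6 − 6 = 0

0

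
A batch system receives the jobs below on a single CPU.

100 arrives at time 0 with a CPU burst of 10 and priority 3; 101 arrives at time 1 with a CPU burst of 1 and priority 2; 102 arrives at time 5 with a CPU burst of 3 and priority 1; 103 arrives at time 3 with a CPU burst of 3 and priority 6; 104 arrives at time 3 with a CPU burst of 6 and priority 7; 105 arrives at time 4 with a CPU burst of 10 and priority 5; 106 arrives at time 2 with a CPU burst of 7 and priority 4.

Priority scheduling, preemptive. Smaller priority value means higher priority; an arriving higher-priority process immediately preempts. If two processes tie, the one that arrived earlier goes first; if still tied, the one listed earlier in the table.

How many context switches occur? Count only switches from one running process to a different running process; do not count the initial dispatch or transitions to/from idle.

8

Gantt: | 100 0-1 | 101 1-2 | 100 2-5 | 102 5-8 | 100 8-14 | 106 14-21 | 105 21-31 | 103 31-34 | 104 34-40 |
Completion: 100=14  101=2  102=8  103=34  104=40  105=31  106=21
Turnaround (C−A): 100=14  101=1  102=3  103=31  104=37  105=27  106=19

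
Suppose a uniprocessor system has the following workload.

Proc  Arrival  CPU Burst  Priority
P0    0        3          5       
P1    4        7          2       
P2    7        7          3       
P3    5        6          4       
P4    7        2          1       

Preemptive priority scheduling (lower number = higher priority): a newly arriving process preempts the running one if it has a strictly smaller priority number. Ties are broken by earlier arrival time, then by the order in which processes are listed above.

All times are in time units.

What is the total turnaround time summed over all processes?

48

Gantt: | P0 0-3 | idle 3-4 | P1 4-7 | P4 7-9 | P1 9-13 | P2 13-20 | P3 20-26 |
Completion: P0=3  P1=13  P2=20  P3=26  P4=9
Turnaround (C−A): P0=3  P1=9  P2=13  P3=21  P4=2
Turnaround = completion − arrival: P0=3, P1=9, P2=13, P3=21, P4=2
Total turnaround = 3 + 9 + 13 + 21 + 2 = 48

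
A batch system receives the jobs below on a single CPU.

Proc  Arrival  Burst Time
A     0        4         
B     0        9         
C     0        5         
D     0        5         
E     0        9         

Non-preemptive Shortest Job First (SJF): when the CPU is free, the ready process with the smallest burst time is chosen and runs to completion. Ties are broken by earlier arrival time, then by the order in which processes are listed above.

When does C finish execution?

Gantt: | A 0-4 | C 4-9 | D 9-14 | B 14-23 | E 23-32 |
Completion: A=4  B=23  C=9  D=14  E=32

9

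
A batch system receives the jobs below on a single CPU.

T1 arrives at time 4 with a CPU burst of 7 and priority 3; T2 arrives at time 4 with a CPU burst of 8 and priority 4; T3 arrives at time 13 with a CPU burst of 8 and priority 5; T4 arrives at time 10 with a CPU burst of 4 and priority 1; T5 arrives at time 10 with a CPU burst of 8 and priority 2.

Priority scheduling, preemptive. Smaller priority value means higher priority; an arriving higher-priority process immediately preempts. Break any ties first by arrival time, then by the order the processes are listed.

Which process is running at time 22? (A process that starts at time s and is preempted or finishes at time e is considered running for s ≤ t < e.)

Gantt: | idle 0-4 | T1 4-10 | T4 10-14 | T5 14-22 | T1 22-23 | T2 23-31 | T3 31-39 |
Completion: T1=23  T2=31  T3=39  T4=14  T5=22
Turnaround (C−A): T1=19  T2=27  T3=26  T4=4  T5=12

T1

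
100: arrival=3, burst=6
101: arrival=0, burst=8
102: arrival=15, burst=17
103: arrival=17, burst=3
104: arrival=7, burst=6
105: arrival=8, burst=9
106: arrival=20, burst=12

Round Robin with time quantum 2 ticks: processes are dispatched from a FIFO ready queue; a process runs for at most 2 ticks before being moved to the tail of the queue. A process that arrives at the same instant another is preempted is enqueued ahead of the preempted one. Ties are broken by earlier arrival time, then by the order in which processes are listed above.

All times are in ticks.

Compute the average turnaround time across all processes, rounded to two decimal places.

Gantt: | 101 0-4 | 100 4-6 | 101 6-8 | 100 8-10 | 104 10-12 | 105 12-14 | 101 14-16 | 100 16-18 | 104 18-20 | 105 20-22 | 102 22-24 | 103 24-26 | 106 26-28 | 104 28-30 | 105 30-32 | 102 32-34 | 103 34-35 | 106 35-37 | 105 37-39 | 102 39-41 | 106 41-43 | 105 43-44 | 102 44-46 | 106 46-48 | 102 48-50 | 106 50-52 | 102 52-54 | 106 54-56 | 102 56-61 |
Completion: 100=18  101=16  102=61  103=35  104=30  105=44  106=56
Turnaround (C−A): 100=15  101=16  102=46  103=18  104=23  105=36  106=36
Turnaround times: 100=15, 101=16, 102=46, 103=18, 104=23, 105=36, 106=36
Average turnaround = (15+16+46+18+23+36+36) / 7 = 190/7 = 27.14

27.14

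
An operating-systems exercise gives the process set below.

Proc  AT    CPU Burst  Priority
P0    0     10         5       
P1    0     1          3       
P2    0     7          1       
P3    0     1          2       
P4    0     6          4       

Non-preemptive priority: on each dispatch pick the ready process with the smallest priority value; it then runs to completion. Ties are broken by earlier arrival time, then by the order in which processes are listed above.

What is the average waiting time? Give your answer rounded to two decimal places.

7.80

Timeline: | P2 0-7 | P3 7-8 | P1 8-9 | P4 9-15 | P0 15-25 |
Completion: P0=25  P1=9  P2=7  P3=8  P4=15
Turnaround (C−A): P0=25  P1=9  P2=7  P3=8  P4=15
Waiting times: P0=15, P1=8, P2=0, P3=7, P4=9
Average waiting = (15+8+0+7+9) / 5 = 39/5 = 7.80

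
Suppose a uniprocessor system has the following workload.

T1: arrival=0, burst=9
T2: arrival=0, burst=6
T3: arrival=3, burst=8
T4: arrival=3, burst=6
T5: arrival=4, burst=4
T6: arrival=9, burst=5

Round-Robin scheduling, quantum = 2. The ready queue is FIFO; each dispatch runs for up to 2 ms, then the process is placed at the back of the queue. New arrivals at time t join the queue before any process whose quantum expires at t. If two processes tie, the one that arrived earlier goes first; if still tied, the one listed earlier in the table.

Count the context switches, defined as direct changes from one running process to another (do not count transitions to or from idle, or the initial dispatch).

19

Gantt: | T1 0-2 | T2 2-4 | T1 4-6 | T3 6-8 | T4 8-10 | T5 10-12 | T2 12-14 | T1 14-16 | T3 16-18 | T6 18-20 | T4 20-22 | T5 22-24 | T2 24-26 | T1 26-28 | T3 28-30 | T6 30-32 | T4 32-34 | T1 34-35 | T3 35-37 | T6 37-38 |
Completion: T1=35  T2=26  T3=37  T4=34  T5=24  T6=38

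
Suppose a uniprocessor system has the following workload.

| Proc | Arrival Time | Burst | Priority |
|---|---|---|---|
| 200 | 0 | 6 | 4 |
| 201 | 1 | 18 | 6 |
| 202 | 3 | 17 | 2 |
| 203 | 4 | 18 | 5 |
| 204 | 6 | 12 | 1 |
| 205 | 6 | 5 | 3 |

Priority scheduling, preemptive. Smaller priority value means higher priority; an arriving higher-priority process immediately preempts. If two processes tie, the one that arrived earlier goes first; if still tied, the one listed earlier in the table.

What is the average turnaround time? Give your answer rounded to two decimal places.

40.17

Timeline: | 200 0-3 | 202 3-6 | 204 6-18 | 202 18-32 | 205 32-37 | 200 37-40 | 203 40-58 | 201 58-76 |
Completion: 200=40  201=76  202=32  203=58  204=18  205=37
Turnaround (C−A): 200=40  201=75  202=29  203=54  204=12  205=31
Turnaround times: 200=40, 201=75, 202=29, 203=54, 204=12, 205=31
Average turnaround = (40+75+29+54+12+31) / 6 = 241/6 = 40.17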